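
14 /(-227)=-14 /227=-0.06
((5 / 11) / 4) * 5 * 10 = 125 / 22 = 5.68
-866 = -866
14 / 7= 2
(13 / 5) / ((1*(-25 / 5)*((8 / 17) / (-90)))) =1989 / 20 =99.45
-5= -5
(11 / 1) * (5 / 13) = 55 / 13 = 4.23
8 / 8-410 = -409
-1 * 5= -5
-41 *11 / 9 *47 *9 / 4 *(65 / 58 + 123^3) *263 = -601691307988661 / 232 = -2593497017192.50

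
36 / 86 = 18 / 43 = 0.42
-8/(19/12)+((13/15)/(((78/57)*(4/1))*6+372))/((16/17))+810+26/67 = 1892591792687/2350059840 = 805.34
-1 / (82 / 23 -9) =23 / 125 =0.18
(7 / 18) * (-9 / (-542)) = 7 / 1084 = 0.01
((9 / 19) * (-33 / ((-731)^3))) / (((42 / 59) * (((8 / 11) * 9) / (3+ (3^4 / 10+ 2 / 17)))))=13614073 / 141309928248160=0.00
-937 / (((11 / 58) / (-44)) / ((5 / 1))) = 1086920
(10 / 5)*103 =206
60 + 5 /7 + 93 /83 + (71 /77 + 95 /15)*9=812510 /6391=127.13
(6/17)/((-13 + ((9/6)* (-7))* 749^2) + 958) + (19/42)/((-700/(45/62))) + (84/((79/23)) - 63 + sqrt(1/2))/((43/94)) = -331671540378795203/3936281835675280 + 47* sqrt(2)/43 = -82.71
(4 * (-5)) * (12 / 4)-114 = -174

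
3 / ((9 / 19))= 6.33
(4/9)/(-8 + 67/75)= -100/1599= -0.06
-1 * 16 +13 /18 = -275 /18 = -15.28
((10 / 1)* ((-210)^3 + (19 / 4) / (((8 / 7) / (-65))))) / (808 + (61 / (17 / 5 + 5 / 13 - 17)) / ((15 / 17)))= -763721382165 / 6619952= -115366.60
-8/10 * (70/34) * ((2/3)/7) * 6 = -16/17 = -0.94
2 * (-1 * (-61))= 122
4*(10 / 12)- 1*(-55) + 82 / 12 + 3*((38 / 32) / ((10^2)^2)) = 65.17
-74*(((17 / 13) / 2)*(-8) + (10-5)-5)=5032 / 13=387.08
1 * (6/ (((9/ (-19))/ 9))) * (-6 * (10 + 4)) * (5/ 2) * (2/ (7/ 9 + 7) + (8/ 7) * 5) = 142956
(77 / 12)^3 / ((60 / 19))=8674127 / 103680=83.66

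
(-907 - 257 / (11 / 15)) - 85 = -14767 / 11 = -1342.45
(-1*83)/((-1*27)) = 83/27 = 3.07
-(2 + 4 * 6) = -26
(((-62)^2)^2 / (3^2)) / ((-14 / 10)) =-73881680 / 63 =-1172725.08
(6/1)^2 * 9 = 324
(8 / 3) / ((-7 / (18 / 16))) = -3 / 7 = -0.43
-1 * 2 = -2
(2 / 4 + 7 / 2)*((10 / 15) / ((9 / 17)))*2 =272 / 27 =10.07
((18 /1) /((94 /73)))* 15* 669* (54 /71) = 356021730 /3337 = 106689.16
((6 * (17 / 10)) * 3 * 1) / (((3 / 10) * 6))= 17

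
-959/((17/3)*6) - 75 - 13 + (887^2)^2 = 21046185614323/34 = 619005459244.79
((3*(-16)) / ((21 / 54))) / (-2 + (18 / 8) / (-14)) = 6912 / 121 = 57.12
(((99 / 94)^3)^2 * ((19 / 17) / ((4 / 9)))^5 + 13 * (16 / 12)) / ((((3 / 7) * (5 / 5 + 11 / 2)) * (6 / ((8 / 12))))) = 3255854233674014720256383 / 528092574167056859430912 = 6.17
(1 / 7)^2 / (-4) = -1 / 196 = -0.01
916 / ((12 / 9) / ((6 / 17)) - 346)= -2.68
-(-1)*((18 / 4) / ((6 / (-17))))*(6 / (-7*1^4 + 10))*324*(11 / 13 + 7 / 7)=-198288 / 13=-15252.92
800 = 800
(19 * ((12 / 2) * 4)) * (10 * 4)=18240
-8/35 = -0.23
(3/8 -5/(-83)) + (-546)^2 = 197949313/664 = 298116.44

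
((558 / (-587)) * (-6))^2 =11209104 / 344569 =32.53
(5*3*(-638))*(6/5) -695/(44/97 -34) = -37301521/3254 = -11463.28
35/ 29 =1.21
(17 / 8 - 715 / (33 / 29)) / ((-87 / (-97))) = -1457813 / 2088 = -698.19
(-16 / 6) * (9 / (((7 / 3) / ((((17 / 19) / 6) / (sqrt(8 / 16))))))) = -204 * sqrt(2) / 133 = -2.17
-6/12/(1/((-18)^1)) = 9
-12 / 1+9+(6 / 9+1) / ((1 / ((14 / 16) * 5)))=103 / 24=4.29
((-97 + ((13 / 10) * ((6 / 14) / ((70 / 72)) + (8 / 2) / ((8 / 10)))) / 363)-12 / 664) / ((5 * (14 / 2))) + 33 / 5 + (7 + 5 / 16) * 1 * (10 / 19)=1507442390507 / 196350693000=7.68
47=47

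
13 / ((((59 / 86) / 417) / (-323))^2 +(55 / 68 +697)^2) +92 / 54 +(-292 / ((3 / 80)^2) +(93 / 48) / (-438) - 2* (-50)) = -3420984615171610519441966276891 / 16483277278153874060886240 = -207542.75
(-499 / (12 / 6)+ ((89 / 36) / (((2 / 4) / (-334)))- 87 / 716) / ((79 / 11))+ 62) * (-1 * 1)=212521351 / 509076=417.46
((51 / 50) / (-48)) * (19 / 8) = -323 / 6400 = -0.05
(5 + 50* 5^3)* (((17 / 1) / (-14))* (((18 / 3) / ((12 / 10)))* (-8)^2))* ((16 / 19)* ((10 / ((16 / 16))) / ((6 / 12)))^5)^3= -2283526737100800000000000000000 / 48013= -47560592695744902422260640.00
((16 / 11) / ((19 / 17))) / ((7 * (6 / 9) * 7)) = 408 / 10241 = 0.04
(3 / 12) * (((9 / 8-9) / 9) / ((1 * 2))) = -0.11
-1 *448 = -448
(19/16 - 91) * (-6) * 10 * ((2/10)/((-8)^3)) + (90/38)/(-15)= -88053/38912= -2.26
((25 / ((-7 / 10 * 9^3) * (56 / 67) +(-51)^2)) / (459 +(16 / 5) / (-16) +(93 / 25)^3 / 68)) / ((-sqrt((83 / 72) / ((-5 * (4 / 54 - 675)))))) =-17796875000 * sqrt(45375270) / 88566208885615743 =-0.00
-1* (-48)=48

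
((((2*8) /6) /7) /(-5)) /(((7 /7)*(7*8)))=-1 /735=-0.00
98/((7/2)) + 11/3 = 95/3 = 31.67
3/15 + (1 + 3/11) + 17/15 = 86/33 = 2.61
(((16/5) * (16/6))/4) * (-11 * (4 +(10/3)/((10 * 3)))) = -13024/135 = -96.47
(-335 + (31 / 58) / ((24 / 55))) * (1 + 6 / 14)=-476.82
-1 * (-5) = 5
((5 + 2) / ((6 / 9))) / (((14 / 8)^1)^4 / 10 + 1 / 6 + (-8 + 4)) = -80640 / 22237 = -3.63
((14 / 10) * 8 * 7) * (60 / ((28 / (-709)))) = -119112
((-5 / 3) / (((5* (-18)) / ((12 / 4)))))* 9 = 1 / 2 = 0.50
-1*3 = -3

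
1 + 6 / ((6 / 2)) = 3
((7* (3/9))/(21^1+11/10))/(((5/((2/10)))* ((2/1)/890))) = 1246/663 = 1.88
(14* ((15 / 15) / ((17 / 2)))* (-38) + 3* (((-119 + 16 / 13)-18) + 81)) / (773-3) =-25072 / 85085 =-0.29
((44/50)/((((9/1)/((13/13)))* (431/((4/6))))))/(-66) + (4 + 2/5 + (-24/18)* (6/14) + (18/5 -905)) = -5483645339/6109425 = -897.57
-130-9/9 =-131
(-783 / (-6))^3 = 17779581 / 8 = 2222447.62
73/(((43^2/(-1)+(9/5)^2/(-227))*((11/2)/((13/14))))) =-0.01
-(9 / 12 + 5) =-23 / 4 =-5.75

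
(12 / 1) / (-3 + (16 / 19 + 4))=228 / 35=6.51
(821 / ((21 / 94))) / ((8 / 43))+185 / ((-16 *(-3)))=2212753 / 112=19756.72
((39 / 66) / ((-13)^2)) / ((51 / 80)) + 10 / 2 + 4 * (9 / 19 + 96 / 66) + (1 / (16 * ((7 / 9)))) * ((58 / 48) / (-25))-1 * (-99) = 346750786271 / 3103900800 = 111.71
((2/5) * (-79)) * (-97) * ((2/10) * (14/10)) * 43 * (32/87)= 147620032/10875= 13574.26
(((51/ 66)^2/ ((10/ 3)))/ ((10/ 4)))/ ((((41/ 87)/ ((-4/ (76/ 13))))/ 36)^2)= 359326558188/ 1835694025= 195.74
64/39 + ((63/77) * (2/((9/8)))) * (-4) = -1792/429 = -4.18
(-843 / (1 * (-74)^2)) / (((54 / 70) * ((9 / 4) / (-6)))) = 19670 / 36963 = 0.53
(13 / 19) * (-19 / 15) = -13 / 15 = -0.87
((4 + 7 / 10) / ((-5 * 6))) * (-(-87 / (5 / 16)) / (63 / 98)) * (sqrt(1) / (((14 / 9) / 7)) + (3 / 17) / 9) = -17593604 / 57375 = -306.64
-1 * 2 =-2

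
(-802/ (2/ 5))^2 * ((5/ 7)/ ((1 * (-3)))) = -20100125/ 21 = -957148.81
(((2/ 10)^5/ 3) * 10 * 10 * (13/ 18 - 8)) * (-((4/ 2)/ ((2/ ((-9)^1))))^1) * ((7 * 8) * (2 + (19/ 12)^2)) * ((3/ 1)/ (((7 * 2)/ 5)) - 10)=85019/ 54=1574.43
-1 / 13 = -0.08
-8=-8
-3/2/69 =-1/46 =-0.02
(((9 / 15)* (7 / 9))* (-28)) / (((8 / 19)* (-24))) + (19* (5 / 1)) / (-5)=-12749 / 720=-17.71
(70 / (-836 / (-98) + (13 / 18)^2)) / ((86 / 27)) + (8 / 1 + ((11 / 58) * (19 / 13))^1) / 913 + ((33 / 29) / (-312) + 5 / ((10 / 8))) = 109469525705187 / 17016358459672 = 6.43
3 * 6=18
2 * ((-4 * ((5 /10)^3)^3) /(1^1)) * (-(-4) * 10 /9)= -5 /72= -0.07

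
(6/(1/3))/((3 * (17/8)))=48/17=2.82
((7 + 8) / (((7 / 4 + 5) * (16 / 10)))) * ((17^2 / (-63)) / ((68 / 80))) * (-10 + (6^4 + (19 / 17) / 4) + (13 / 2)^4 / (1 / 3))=-225809875 / 4536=-49781.72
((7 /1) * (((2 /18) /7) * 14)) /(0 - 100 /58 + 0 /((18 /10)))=-203 /225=-0.90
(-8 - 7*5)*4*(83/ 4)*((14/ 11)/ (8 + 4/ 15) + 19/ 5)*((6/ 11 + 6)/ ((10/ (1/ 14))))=-433087443/ 656425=-659.77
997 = 997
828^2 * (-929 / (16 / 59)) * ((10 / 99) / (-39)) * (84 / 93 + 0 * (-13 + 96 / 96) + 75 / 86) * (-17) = -34994523356385 / 190619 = -183583605.81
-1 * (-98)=98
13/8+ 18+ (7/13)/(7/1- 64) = 116281/5928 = 19.62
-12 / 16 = -3 / 4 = -0.75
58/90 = 29/45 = 0.64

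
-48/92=-12/23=-0.52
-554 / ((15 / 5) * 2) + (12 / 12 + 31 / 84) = -2547 / 28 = -90.96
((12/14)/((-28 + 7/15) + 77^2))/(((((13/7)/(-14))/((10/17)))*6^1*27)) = -50/12576447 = -0.00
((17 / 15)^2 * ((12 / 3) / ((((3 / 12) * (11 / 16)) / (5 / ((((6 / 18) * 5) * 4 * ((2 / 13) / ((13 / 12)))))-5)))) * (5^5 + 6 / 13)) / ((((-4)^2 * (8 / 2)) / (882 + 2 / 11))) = 362199.15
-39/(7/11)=-429/7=-61.29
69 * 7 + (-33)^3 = -35454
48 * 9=432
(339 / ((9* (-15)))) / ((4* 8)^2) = -113 / 46080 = -0.00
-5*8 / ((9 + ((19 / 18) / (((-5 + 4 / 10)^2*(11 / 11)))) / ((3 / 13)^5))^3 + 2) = -495522459411232789440 / 7667398983754987313652541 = -0.00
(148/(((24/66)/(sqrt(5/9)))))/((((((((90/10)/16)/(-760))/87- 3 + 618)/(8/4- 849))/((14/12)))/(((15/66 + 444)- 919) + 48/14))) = 200546720022880* sqrt(5)/1951862373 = 229747.81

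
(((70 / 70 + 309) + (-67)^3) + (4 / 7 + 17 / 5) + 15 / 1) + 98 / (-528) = -2776012139 / 9240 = -300434.21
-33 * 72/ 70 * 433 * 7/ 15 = -171468/ 25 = -6858.72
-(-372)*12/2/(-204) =-186/17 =-10.94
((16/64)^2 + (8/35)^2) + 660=12938249/19600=660.11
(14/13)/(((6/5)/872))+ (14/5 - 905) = -23329/195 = -119.64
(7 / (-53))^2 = 49 / 2809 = 0.02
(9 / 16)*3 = 27 / 16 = 1.69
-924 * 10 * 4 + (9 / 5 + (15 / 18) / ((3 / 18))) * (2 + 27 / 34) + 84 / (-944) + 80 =-8699217 / 236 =-36861.09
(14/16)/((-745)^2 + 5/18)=63/39961820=0.00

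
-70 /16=-35 /8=-4.38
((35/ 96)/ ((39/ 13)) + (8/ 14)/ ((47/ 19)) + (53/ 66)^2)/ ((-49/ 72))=-11435051/ 7802564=-1.47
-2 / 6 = -1 / 3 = -0.33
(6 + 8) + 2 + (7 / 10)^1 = 167 / 10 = 16.70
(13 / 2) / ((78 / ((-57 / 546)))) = -19 / 2184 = -0.01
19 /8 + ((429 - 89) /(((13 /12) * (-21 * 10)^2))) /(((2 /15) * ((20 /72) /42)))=38021 /3640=10.45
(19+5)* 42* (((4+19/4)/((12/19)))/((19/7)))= 5145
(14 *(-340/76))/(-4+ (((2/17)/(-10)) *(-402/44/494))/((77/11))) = 405004600/25865639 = 15.66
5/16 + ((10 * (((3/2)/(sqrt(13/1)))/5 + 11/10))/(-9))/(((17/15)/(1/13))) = 2435/10608- 5 * sqrt(13)/2873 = 0.22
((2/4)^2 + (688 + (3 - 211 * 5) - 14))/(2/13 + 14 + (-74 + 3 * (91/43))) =7.06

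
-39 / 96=-13 / 32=-0.41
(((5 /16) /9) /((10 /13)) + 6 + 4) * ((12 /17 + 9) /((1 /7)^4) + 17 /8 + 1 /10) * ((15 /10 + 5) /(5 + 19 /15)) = 596031681817 /2454528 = 242829.45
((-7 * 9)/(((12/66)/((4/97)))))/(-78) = 231/1261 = 0.18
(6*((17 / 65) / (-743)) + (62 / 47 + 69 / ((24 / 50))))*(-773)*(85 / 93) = -5769470015873 / 56292652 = -102490.64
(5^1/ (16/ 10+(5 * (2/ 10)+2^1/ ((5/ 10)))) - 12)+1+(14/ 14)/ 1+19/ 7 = -1508/ 231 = -6.53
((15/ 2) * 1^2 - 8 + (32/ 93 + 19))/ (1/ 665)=2330825/ 186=12531.32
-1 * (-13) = 13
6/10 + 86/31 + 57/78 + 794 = 3216363/4030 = 798.10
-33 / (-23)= 33 / 23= 1.43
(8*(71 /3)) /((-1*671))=-568 /2013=-0.28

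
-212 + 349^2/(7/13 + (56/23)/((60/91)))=28574.29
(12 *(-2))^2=576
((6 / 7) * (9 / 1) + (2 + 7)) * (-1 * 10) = -1170 / 7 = -167.14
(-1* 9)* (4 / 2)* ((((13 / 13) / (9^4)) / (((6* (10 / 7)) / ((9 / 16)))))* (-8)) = 7 / 4860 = 0.00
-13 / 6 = -2.17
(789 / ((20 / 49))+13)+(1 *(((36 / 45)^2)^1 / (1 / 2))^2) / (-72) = 43785613 / 22500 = 1946.03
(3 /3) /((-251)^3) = -1 /15813251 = -0.00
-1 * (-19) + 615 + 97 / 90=57157 / 90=635.08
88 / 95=0.93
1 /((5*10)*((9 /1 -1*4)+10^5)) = 1 /5000250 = 0.00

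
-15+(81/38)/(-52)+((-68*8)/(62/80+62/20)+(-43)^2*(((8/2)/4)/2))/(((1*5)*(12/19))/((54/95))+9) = 311587599/8024536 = 38.83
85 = 85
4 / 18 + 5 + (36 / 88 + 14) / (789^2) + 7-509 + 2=-6776209937 / 13695462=-494.78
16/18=8/9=0.89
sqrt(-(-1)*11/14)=sqrt(154)/14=0.89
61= 61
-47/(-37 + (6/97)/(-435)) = 661055/520407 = 1.27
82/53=1.55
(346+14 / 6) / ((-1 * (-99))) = 95 / 27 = 3.52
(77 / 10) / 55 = 7 / 50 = 0.14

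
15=15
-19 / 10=-1.90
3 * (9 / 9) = 3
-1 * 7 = -7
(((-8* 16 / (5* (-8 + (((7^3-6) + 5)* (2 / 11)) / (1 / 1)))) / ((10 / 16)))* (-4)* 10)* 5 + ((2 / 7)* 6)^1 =159484 / 1043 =152.91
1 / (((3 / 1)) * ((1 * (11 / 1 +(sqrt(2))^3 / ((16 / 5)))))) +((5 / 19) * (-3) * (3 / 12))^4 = 12327749077 / 385032873216 - 20 * sqrt(2) / 11541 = 0.03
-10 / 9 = -1.11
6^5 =7776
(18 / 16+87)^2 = 497025 / 64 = 7766.02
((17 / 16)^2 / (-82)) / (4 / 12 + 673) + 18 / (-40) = -3816519 / 8480768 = -0.45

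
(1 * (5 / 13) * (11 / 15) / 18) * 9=0.14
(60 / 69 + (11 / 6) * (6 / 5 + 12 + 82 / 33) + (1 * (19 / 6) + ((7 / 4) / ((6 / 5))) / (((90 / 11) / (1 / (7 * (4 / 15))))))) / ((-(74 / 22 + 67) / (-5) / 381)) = 890.38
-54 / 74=-27 / 37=-0.73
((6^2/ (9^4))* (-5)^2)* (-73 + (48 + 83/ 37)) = -84200/ 26973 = -3.12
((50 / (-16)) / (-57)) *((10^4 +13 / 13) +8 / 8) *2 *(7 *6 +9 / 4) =7376475 / 152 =48529.44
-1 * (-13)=13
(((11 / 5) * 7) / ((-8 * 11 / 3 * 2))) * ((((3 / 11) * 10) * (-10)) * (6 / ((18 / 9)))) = 945 / 44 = 21.48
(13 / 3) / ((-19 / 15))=-65 / 19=-3.42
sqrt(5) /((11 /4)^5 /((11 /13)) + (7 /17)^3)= 5030912 *sqrt(5) /935457261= 0.01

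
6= 6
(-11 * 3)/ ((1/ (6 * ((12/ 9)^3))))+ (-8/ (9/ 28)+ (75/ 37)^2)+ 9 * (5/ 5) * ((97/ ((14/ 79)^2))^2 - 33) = 40638373661382697/ 473323536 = 85857496.13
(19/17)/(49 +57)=0.01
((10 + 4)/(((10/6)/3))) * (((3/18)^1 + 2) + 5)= 180.60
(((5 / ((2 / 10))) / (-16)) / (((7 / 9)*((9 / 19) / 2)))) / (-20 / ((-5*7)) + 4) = -475 / 256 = -1.86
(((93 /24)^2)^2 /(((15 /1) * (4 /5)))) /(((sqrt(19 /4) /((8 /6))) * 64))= 923521 * sqrt(19) /22413312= 0.18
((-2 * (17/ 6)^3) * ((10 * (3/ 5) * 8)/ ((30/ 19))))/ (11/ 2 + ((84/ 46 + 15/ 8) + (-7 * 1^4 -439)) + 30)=3.40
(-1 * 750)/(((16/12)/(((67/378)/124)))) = -0.80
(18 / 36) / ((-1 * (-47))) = 1 / 94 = 0.01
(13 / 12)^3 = 2197 / 1728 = 1.27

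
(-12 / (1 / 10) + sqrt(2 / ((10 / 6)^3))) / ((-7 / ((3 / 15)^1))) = 24 / 7 - 3 * sqrt(30) / 875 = 3.41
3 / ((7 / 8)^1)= 24 / 7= 3.43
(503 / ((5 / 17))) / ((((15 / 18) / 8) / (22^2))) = 198656832 / 25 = 7946273.28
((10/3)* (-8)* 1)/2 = -40/3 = -13.33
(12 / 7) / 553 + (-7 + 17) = 10.00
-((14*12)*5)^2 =-705600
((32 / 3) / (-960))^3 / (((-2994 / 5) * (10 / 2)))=1 / 2182626000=0.00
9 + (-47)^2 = 2218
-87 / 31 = -2.81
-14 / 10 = -7 / 5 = -1.40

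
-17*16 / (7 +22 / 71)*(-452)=8729024 / 519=16818.93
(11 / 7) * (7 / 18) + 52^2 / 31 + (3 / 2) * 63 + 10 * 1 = 53662 / 279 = 192.34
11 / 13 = 0.85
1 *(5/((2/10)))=25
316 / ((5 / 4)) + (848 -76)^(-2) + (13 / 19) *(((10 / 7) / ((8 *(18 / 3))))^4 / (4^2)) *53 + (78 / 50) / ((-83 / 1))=4731384197050338372091 / 18717309840118579200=252.78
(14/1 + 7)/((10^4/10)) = 21/1000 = 0.02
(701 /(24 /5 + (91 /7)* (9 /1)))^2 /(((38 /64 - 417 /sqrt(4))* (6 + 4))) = -39312080 /2467471293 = -0.02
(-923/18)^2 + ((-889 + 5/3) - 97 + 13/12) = 133339/81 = 1646.16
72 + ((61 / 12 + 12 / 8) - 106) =-329 / 12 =-27.42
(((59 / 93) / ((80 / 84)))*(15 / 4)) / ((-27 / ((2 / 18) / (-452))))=413 / 18159552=0.00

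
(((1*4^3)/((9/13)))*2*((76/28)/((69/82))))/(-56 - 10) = -1296256/143451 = -9.04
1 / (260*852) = 1 / 221520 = 0.00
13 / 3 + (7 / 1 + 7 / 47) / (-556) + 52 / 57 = 5.23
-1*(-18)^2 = -324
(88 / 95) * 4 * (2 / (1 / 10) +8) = 9856 / 95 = 103.75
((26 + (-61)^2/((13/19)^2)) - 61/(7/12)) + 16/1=9328945/1183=7885.84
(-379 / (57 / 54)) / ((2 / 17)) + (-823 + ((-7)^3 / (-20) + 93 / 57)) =-1465343 / 380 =-3856.17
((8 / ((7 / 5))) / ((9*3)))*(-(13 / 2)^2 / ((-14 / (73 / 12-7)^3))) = -1124695 / 2286144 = -0.49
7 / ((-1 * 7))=-1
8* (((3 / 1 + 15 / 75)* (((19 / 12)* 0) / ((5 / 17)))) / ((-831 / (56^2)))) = 0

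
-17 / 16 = -1.06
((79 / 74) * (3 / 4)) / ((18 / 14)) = 553 / 888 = 0.62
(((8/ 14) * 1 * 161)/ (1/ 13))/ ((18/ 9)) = 598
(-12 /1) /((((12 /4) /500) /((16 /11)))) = -32000 /11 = -2909.09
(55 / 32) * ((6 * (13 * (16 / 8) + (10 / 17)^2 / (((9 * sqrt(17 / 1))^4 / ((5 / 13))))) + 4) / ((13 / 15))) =13060220564875 / 41159482884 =317.31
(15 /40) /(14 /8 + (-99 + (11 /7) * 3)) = -21 /5182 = -0.00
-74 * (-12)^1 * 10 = 8880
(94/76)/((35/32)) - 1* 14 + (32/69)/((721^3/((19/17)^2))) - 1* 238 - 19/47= -8385341532190519213/33371381887024965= -251.27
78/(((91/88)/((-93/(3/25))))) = -409200/7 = -58457.14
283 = 283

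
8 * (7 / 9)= 56 / 9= 6.22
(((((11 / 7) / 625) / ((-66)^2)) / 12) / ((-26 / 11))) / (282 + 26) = -0.00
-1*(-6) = 6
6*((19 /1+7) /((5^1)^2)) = 156 /25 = 6.24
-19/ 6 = -3.17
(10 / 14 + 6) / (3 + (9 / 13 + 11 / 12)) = 7332 / 5033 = 1.46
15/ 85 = 3/ 17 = 0.18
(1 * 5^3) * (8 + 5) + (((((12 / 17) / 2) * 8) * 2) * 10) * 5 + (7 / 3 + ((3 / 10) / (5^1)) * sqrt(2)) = 3 * sqrt(2) / 50 + 97394 / 51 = 1909.77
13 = 13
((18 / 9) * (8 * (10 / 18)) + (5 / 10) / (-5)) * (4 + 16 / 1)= 1582 / 9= 175.78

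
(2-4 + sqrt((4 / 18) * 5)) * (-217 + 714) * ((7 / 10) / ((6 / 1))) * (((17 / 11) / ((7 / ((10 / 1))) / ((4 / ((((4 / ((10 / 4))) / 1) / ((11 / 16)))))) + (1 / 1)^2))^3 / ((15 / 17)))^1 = -181605974375 / 1043290854 + 181605974375 * sqrt(10) / 6259745124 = -82.33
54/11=4.91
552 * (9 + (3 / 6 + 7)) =9108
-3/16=-0.19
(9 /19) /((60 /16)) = 12 /95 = 0.13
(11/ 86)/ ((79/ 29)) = 319/ 6794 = 0.05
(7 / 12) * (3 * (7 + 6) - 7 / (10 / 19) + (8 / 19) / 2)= 11487 / 760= 15.11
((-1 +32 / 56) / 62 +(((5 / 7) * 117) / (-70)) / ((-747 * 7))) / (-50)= 5899 / 44126950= 0.00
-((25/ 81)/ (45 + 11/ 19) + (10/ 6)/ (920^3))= -36987691691/ 5462184844800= -0.01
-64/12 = -16/3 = -5.33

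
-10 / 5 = -2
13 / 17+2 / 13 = 203 / 221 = 0.92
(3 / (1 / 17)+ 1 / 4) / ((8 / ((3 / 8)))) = 615 / 256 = 2.40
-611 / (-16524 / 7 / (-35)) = -149695 / 16524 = -9.06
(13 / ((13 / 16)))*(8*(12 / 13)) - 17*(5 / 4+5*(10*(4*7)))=-1232561 / 52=-23703.10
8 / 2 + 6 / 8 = 19 / 4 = 4.75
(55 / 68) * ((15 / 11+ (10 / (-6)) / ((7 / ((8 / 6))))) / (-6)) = -3625 / 25704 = -0.14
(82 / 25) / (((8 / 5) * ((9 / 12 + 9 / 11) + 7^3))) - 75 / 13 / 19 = -5573978 / 18723835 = -0.30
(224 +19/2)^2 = 218089/4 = 54522.25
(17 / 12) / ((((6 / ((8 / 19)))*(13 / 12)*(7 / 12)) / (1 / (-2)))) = -136 / 1729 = -0.08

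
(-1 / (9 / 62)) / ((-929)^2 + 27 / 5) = -155 / 19418544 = -0.00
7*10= 70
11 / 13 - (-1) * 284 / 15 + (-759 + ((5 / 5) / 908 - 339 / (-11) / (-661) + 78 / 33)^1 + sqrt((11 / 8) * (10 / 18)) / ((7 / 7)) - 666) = -1806101121559 / 1287403260 + sqrt(110) / 12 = -1402.03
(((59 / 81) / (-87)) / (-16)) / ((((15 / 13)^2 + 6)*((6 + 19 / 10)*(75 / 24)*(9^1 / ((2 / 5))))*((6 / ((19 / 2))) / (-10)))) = -3211 / 1578281355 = -0.00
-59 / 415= -0.14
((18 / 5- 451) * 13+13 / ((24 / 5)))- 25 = -700619 / 120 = -5838.49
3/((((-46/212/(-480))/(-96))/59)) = -864552960/23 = -37589259.13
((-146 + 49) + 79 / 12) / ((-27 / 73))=79205 / 324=244.46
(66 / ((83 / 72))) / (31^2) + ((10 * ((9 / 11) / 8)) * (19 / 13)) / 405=25978793 / 410619924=0.06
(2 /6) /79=1 /237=0.00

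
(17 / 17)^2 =1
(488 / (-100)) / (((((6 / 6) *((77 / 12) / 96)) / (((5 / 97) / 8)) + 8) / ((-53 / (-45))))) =-103456 / 330725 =-0.31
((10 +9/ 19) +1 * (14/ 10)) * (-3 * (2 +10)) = -40608/ 95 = -427.45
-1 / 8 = -0.12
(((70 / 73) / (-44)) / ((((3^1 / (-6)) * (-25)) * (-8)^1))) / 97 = 7 / 3115640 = 0.00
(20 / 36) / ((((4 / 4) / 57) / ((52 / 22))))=2470 / 33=74.85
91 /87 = 1.05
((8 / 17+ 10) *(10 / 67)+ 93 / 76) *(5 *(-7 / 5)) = -1688449 / 86564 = -19.51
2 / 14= 1 / 7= 0.14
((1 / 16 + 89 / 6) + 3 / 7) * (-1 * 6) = -5149 / 56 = -91.95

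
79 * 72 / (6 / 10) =9480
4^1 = 4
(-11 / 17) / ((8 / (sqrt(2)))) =-11 * sqrt(2) / 136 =-0.11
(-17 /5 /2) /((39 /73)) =-1241 /390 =-3.18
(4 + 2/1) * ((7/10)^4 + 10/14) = 200421/35000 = 5.73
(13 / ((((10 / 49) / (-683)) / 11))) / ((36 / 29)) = -385521.25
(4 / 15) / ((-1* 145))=-4 / 2175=-0.00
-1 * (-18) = 18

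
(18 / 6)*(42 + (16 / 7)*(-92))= -3534 / 7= -504.86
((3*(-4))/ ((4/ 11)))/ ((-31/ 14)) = 462/ 31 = 14.90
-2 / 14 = -1 / 7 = -0.14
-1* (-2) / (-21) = -2 / 21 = -0.10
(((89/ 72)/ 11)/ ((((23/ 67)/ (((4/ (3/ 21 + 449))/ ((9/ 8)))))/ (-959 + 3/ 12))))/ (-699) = 160076735/ 45036564408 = 0.00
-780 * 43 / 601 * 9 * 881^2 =-234291959460 / 601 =-389836870.98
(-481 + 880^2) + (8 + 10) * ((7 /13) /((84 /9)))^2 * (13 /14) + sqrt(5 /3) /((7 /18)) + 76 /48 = 6 * sqrt(15) /7 + 3380485351 /4368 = 773923.96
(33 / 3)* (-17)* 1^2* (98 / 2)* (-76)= 696388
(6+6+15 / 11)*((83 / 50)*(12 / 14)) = 5229 / 275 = 19.01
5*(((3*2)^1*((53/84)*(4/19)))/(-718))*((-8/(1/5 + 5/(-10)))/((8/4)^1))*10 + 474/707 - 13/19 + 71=1016275966/14467341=70.25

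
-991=-991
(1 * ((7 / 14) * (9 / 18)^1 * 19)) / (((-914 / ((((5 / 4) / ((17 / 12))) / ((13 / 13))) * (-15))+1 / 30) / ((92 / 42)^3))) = 23117300 / 31992639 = 0.72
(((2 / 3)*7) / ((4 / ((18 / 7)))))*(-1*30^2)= -2700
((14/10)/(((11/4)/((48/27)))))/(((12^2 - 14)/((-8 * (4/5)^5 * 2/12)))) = -917504/301640625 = -0.00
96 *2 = 192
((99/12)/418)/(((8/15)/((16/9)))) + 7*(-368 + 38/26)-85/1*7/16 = -10286625/3952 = -2602.89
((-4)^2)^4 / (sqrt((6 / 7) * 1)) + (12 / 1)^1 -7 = 70791.97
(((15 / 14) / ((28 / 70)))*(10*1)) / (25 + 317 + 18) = 25 / 336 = 0.07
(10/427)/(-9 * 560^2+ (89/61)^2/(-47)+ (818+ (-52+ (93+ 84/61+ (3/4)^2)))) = -458720/55266457073639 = -0.00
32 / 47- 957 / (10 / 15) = -134873 / 94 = -1434.82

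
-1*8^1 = -8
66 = 66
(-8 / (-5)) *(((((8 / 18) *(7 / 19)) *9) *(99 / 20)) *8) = 93.37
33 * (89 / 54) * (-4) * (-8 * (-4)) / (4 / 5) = -78320 / 9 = -8702.22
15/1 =15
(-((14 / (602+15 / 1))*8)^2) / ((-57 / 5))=62720 / 21699273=0.00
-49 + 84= 35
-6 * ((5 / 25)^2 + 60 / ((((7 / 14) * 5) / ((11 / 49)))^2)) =-188646 / 60025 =-3.14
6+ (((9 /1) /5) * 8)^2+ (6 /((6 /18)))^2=13434 /25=537.36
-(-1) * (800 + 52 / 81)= 64852 / 81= 800.64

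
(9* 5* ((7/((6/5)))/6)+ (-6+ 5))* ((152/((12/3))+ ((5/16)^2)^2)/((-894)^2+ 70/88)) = 4685557833/2304666435584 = 0.00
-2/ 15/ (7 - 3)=-1/ 30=-0.03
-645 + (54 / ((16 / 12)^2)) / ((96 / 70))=-79725 / 128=-622.85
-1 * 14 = -14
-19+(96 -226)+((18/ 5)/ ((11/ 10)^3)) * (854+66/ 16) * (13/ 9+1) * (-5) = -28516.77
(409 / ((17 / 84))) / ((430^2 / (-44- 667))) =-6106779 / 785825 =-7.77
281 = 281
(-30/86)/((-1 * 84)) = 5/1204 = 0.00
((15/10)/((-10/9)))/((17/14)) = -189/170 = -1.11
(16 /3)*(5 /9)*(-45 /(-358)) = 0.37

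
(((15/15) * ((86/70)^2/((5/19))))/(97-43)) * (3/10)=35131/1102500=0.03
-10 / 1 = -10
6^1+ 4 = 10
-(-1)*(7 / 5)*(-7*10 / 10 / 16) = -0.61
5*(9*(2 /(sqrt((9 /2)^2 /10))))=20*sqrt(10)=63.25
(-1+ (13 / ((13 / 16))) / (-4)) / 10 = -1 / 2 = -0.50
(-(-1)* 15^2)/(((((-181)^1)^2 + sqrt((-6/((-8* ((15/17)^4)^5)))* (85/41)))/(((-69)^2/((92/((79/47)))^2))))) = 376317260618229018071651458740234375/34478452816492634035866689292354460588 - 979466880464823435522802734375* sqrt(10455)/68956905632985268071733378584708921176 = 0.01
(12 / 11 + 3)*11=45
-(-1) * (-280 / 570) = -28 / 57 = -0.49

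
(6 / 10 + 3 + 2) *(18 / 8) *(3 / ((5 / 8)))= 1512 / 25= 60.48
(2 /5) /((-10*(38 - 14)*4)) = -1 /2400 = -0.00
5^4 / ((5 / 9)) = 1125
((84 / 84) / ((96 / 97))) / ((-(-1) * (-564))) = -97 / 54144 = -0.00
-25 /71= -0.35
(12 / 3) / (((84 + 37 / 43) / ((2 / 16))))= 43 / 7298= 0.01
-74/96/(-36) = 37/1728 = 0.02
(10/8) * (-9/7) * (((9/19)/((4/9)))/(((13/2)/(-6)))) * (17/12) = 61965/27664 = 2.24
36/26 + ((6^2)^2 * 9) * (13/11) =1971414/143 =13786.11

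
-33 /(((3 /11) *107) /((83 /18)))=-10043 /1926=-5.21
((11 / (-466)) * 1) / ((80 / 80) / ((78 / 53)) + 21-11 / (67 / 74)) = -28743 / 11604565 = -0.00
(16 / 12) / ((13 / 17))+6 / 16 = 661 / 312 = 2.12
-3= -3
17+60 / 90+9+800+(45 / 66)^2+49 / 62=37266419 / 45012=827.92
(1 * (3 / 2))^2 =9 / 4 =2.25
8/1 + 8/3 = 32/3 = 10.67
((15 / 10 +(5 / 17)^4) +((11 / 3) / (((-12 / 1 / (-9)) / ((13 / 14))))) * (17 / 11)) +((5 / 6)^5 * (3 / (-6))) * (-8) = 4012842895 / 568276884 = 7.06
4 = 4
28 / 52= 7 / 13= 0.54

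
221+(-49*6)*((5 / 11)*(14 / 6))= -999 / 11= -90.82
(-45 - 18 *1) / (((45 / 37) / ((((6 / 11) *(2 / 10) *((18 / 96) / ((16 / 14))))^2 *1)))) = -1027971 / 61952000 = -0.02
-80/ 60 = -4/ 3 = -1.33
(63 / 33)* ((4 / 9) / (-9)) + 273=272.91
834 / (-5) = -834 / 5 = -166.80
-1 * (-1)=1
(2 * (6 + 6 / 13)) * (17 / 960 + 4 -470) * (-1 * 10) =240877 / 4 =60219.25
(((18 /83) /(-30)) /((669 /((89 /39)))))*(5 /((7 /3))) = -89 /1684319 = -0.00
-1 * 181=-181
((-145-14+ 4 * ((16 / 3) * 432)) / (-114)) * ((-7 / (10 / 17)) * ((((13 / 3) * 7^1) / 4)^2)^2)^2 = -123042347790.78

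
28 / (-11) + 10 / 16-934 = -82361 / 88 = -935.92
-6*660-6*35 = -4170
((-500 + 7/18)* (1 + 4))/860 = -8993/3096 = -2.90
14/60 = 7/30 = 0.23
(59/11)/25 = 0.21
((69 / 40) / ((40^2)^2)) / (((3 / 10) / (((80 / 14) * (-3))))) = -69 / 1792000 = -0.00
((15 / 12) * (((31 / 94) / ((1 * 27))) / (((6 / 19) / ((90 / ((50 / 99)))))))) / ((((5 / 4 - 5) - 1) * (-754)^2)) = -341 / 106881008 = -0.00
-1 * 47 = -47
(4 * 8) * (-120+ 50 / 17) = -63680 / 17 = -3745.88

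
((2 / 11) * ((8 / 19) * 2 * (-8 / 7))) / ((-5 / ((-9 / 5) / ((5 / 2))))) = -4608 / 182875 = -0.03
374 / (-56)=-187 / 28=-6.68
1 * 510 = 510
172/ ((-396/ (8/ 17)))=-0.20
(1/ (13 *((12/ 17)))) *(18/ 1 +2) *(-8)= -680/ 39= -17.44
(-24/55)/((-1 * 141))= 0.00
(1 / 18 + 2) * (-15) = -185 / 6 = -30.83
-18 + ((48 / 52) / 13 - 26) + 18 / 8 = -28175 / 676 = -41.68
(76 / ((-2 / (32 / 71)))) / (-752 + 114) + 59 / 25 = 1351491 / 566225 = 2.39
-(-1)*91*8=728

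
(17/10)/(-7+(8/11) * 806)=187/63710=0.00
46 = 46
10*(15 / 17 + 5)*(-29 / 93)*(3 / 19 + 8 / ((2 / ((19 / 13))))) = -110.13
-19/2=-9.50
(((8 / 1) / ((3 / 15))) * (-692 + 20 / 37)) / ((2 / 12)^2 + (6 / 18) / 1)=-2833920 / 37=-76592.43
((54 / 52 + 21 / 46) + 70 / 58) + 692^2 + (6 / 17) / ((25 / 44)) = 1764709887244 / 3685175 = 478867.32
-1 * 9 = -9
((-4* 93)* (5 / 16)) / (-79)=465 / 316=1.47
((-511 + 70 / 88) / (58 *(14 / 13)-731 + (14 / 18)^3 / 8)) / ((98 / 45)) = 1367673255 / 3902471881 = 0.35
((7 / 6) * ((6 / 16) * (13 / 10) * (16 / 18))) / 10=91 / 1800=0.05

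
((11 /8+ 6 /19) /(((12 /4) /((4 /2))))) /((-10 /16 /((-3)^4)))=-13878 /95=-146.08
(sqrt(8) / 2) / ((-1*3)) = -0.47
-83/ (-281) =83/ 281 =0.30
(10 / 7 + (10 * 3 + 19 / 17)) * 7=3873 / 17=227.82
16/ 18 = 8/ 9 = 0.89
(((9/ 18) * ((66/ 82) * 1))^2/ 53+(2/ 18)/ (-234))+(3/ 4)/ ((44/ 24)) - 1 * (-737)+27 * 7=3824094789739/ 4127856876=926.41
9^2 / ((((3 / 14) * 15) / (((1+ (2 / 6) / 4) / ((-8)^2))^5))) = 2599051 / 74217034874880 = 0.00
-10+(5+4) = -1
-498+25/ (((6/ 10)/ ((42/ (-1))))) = -2248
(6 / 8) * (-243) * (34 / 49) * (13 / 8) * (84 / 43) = -483327 / 1204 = -401.43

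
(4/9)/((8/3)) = 1/6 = 0.17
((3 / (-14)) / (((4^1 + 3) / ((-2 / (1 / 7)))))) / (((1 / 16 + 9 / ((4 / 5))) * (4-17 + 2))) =-48 / 13937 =-0.00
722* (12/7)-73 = 8153/7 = 1164.71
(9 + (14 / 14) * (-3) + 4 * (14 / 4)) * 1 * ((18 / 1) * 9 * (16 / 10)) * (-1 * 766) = -3970944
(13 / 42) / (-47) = -13 / 1974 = -0.01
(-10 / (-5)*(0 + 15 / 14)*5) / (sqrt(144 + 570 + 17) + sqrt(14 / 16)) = 300 / (7*(sqrt(14) + 4*sqrt(731))) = 0.38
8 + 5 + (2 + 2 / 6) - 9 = 19 / 3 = 6.33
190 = 190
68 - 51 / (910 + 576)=100997 / 1486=67.97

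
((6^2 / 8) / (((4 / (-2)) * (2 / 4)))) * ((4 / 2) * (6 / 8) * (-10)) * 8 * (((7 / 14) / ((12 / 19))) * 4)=1710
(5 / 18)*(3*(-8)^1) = -20 / 3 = -6.67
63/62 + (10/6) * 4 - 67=-11033/186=-59.32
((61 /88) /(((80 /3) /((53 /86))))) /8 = 9699 /4843520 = 0.00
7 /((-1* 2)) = -7 /2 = -3.50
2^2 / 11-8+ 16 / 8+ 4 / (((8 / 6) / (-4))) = -194 / 11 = -17.64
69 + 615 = 684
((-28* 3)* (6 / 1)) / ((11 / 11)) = -504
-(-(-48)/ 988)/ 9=-4/ 741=-0.01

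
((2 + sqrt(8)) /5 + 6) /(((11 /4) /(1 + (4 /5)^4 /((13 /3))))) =71144 * sqrt(2) /446875 + 1138304 /446875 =2.77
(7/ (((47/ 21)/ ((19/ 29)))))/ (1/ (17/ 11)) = 47481/ 14993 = 3.17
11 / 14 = 0.79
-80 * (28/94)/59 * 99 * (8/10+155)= -6229.75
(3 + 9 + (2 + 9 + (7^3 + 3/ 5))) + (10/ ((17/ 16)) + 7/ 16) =511971/ 1360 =376.45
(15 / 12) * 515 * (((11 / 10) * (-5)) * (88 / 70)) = -62315 / 14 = -4451.07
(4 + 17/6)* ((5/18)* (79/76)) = 1.97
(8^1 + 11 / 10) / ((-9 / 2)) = -91 / 45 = -2.02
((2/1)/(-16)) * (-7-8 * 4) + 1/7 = 281/56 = 5.02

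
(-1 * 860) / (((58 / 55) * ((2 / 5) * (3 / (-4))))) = 236500 / 87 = 2718.39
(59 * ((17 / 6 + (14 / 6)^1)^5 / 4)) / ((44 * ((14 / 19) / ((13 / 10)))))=417212617523 / 191600640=2177.51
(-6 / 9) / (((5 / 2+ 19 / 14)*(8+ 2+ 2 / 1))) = -7 / 486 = -0.01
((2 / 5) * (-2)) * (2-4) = 8 / 5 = 1.60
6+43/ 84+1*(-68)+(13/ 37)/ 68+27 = -455485/ 13209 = -34.48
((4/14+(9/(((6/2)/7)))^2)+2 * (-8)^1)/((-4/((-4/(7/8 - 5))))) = -103.10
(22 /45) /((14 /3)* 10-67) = -22 /915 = -0.02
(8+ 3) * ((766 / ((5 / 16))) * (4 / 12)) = 134816 / 15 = 8987.73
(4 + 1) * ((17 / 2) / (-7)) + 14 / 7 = -57 / 14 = -4.07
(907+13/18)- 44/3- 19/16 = 128429/144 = 891.87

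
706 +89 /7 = 5031 /7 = 718.71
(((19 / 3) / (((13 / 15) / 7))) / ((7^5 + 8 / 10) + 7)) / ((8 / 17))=56525 / 8743696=0.01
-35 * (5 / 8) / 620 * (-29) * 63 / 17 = 63945 / 16864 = 3.79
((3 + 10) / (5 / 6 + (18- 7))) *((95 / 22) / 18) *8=4940 / 2343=2.11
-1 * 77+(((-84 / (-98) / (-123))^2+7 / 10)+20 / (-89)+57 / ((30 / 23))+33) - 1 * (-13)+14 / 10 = 534247114 / 36654205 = 14.58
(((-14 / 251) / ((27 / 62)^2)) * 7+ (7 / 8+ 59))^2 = 7162786159230025 / 2142804124224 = 3342.72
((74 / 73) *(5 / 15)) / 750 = 37 / 82125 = 0.00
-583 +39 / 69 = -13396 / 23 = -582.43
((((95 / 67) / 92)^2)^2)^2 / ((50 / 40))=1326840862578125 / 521003989733015017796421566464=0.00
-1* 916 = -916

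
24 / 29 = 0.83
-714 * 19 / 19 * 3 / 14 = -153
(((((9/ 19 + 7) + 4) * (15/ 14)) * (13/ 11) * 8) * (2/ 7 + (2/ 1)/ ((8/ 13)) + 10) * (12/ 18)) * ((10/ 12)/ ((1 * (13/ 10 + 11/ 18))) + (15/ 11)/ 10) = 153057255/ 254947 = 600.35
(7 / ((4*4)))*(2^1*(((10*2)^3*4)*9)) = 252000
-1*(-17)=17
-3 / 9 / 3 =-1 / 9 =-0.11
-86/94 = -43/47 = -0.91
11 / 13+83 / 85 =1.82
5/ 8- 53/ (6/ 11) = -2317/ 24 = -96.54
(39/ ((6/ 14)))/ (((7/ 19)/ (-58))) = -14326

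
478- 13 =465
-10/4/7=-5/14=-0.36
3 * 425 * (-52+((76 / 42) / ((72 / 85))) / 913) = -15253352425 / 230076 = -66297.02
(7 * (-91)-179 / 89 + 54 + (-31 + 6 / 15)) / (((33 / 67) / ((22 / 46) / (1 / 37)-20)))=972785797 / 337755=2880.15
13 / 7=1.86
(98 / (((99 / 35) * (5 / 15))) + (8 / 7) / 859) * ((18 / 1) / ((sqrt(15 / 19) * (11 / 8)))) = 329997664 * sqrt(285) / 3637865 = 1531.39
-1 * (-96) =96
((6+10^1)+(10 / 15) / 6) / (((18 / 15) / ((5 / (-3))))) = -3625 / 162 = -22.38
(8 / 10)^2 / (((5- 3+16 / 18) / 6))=1.33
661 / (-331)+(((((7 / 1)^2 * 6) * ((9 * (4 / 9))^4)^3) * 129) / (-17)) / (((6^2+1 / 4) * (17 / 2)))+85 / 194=-326871196622995987 / 2690887670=-121473371.14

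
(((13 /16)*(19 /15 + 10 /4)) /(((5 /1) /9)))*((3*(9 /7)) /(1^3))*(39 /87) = 1546857 /162400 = 9.52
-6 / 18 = -1 / 3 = -0.33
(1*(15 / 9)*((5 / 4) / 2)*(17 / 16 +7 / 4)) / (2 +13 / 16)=25 / 24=1.04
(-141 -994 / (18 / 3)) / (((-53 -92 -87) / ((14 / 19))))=1610 / 1653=0.97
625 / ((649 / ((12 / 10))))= 750 / 649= 1.16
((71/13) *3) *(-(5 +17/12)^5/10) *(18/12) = -192181675147/7188480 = -26734.67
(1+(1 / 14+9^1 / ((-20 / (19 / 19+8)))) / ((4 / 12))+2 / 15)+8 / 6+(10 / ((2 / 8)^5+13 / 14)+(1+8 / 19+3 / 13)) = 225851487 / 76802180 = 2.94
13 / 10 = 1.30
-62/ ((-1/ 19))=1178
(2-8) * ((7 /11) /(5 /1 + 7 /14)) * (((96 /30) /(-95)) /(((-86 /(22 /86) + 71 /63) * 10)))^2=-21337344 /304106339357640625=-0.00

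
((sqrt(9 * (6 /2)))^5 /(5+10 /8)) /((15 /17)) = 49572 * sqrt(3) /125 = 686.89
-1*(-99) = 99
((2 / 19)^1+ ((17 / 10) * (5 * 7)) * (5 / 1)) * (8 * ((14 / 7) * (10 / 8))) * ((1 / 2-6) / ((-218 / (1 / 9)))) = 621995 / 37278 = 16.69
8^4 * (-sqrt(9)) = -12288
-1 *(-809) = 809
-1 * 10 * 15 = -150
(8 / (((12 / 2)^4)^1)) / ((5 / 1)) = 1 / 810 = 0.00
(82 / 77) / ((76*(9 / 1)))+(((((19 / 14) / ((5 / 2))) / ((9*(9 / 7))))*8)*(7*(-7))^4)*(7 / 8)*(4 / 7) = 1281953389021 / 1185030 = 1081789.82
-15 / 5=-3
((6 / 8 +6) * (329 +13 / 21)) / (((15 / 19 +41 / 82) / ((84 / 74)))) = 1958.62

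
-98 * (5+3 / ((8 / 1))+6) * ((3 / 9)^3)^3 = -4459 / 78732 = -0.06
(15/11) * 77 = 105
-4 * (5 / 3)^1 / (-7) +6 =6.95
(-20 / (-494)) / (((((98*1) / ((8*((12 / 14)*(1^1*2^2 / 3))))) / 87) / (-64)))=-1781760 / 84721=-21.03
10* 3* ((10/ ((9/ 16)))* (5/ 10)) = 800/ 3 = 266.67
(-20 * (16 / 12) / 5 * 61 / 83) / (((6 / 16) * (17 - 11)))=-3904 / 2241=-1.74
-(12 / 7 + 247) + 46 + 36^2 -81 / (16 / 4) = 30045 / 28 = 1073.04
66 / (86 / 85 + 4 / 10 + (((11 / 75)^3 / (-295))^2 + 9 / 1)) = 8689093560791015625 / 1370739358535566081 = 6.34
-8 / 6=-4 / 3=-1.33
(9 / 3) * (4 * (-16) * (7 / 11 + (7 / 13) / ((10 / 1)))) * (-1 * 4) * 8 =3032064 / 715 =4240.65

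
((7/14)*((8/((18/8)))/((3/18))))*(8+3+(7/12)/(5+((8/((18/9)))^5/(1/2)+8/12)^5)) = 3086778332511798215768/26307769879361916573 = 117.33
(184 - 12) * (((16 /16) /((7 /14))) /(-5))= -344 /5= -68.80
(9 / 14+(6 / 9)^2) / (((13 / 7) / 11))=1507 / 234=6.44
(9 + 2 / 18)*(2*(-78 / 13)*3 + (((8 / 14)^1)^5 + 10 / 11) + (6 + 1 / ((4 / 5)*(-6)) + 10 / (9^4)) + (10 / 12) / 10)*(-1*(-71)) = -823521970227875 / 43667207892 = -18859.05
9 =9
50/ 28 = 1.79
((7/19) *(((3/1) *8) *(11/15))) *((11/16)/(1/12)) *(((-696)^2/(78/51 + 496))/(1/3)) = 62775953856/401755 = 156254.32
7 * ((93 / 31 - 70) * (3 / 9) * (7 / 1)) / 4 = -273.58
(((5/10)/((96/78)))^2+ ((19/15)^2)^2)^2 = 20165229454740241/2687385600000000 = 7.50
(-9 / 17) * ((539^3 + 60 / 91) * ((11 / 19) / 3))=-470242231437 / 29393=-15998442.88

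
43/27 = 1.59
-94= -94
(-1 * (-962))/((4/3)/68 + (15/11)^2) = 228327/446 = 511.94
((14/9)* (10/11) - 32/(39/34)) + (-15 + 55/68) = -3559667/87516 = -40.67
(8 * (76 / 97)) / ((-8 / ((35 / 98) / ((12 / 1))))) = -95 / 4074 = -0.02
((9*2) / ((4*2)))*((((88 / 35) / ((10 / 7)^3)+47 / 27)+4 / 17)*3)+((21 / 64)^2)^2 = 3417387444529 / 178257920000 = 19.17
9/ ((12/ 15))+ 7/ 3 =163/ 12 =13.58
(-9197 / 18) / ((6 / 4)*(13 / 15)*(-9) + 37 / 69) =1057655 / 23109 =45.77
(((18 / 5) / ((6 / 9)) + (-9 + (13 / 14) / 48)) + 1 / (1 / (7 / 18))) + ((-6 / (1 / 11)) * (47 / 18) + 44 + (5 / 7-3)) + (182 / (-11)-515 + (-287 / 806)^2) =-11979392470847 / 18007909920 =-665.23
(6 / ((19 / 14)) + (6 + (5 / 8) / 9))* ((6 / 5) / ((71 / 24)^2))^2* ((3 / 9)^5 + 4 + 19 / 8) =45559488256 / 36211645425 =1.26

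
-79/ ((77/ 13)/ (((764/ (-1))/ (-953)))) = -784628/ 73381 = -10.69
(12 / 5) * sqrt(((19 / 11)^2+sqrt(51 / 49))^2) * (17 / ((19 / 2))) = 408 * sqrt(51) / 665+7752 / 605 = 17.19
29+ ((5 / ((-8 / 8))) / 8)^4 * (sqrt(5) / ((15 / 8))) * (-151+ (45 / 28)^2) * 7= 29 - 14544875 * sqrt(5) / 172032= -160.05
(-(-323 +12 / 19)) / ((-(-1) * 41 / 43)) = 263375 / 779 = 338.09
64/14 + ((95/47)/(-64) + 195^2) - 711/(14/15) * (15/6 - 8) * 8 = 1506517031/21056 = 71548.11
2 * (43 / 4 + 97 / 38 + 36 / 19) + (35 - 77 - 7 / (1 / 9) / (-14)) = -135 / 19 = -7.11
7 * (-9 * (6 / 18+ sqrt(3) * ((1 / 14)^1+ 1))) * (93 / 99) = -1395 * sqrt(3) / 22-217 / 11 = -129.56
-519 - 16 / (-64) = -2075 / 4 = -518.75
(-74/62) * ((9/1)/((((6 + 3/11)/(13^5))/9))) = -4080138777/713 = -5722494.78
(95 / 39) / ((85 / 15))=95 / 221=0.43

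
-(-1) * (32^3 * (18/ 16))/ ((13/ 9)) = 331776/ 13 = 25521.23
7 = 7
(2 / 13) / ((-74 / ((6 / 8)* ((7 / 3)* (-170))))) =595 / 962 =0.62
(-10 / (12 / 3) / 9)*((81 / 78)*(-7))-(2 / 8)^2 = 407 / 208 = 1.96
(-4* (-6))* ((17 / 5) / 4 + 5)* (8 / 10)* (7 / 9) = 2184 / 25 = 87.36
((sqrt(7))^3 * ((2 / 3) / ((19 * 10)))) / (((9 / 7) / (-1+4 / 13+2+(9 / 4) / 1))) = 1813 * sqrt(7) / 26676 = 0.18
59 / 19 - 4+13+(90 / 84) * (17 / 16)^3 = 14589325 / 1089536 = 13.39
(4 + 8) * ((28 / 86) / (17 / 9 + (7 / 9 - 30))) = -0.14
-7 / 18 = -0.39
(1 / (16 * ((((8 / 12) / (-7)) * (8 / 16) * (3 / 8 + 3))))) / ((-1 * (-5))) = -7 / 90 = -0.08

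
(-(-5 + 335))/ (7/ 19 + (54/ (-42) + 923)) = -14630/ 40879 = -0.36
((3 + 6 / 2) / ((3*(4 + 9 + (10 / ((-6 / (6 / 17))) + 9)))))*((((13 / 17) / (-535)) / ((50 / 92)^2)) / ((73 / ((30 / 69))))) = -92 / 34173125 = -0.00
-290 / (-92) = 145 / 46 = 3.15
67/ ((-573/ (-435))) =50.86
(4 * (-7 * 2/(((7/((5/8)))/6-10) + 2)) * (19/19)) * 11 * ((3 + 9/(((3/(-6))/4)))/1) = -6930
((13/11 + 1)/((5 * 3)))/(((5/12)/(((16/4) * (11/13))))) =384/325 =1.18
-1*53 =-53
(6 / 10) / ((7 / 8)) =24 / 35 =0.69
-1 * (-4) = 4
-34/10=-17/5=-3.40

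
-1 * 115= -115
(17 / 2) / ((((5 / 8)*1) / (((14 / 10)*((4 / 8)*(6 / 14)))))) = 102 / 25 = 4.08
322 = 322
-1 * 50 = -50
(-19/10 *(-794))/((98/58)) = 218747/245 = 892.84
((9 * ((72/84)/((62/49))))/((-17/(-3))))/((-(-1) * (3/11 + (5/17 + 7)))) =6237/43865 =0.14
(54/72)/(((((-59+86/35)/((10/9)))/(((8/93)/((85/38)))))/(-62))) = 10640/302787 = 0.04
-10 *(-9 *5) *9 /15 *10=2700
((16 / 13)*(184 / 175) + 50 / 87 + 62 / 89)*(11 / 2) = 248547706 / 17615325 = 14.11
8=8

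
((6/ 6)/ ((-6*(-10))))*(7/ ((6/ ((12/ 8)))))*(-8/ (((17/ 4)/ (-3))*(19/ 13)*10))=91/ 8075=0.01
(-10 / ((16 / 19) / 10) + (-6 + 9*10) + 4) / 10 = -3.08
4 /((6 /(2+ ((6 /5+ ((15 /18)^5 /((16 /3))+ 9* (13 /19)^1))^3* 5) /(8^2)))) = 26682792410365687819027 /1174186233112087756800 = 22.72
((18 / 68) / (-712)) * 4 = -9 / 6052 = -0.00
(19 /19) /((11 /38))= 38 /11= 3.45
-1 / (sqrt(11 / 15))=-sqrt(165) / 11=-1.17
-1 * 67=-67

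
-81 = -81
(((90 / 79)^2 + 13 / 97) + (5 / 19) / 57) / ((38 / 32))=15068912384 / 12456842529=1.21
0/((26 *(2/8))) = 0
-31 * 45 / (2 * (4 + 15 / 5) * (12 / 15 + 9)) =-6975 / 686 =-10.17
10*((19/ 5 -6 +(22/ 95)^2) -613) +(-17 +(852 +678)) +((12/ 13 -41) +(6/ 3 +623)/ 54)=-5913559999/ 1267110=-4666.97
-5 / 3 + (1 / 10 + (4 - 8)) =-167 / 30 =-5.57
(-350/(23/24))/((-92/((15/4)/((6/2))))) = 2625/529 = 4.96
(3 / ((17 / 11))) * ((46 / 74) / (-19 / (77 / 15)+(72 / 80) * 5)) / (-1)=-38962 / 25789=-1.51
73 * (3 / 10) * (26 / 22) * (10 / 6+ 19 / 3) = 11388 / 55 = 207.05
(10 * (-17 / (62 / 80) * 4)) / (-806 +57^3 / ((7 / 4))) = -19040 / 2278903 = -0.01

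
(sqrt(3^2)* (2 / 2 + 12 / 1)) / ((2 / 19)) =741 / 2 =370.50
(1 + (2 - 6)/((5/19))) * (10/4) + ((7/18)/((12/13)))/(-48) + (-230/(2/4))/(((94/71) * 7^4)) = -41714496725/1169997696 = -35.65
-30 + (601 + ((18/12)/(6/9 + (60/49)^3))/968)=976448132729/1710064928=571.00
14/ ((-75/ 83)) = -15.49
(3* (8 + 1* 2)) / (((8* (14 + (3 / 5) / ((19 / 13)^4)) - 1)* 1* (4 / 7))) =3258025 / 6953678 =0.47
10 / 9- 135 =-1205 / 9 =-133.89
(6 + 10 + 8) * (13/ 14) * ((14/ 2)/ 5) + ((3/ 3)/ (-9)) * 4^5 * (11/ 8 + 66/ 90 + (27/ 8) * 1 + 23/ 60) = -17180/ 27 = -636.30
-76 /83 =-0.92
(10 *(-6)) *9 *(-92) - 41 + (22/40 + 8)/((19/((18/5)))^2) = 117893354/2375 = 49639.31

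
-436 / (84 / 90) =-3270 / 7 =-467.14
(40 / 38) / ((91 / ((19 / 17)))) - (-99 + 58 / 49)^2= -5076992769 / 530621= -9568.02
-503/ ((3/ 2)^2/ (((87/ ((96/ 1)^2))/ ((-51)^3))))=14587/ 916883712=0.00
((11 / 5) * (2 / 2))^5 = 161051 / 3125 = 51.54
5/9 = 0.56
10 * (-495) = -4950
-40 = -40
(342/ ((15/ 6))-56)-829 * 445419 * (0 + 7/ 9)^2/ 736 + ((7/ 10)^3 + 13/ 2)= -27913796719/ 92000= -303410.83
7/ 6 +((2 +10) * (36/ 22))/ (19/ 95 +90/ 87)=201703/ 11814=17.07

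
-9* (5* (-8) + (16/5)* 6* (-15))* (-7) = -20664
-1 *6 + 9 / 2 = -3 / 2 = -1.50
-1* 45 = -45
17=17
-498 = -498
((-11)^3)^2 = 1771561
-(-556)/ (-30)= -278/ 15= -18.53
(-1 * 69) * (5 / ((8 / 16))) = -690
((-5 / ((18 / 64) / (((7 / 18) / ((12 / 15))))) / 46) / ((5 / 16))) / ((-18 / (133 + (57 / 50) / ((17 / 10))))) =55328 / 12393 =4.46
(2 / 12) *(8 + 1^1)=3 / 2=1.50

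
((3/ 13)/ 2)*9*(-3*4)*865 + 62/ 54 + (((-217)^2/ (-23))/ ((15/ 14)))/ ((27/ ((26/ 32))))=-10497081607/ 968760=-10835.59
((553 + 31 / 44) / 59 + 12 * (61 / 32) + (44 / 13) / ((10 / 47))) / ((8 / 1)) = 6.02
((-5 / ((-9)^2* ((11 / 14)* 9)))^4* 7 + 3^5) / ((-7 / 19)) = -19091529748179118057 / 28945355905328247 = -659.57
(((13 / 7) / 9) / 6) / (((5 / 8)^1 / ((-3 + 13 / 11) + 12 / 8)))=-26 / 1485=-0.02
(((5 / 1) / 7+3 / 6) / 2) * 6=51 / 14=3.64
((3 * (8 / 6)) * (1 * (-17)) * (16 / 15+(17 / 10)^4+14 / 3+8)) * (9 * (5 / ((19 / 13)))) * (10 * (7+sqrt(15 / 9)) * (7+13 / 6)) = -11274834571 / 380 - 1610690653 * sqrt(15) / 1140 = -35142703.32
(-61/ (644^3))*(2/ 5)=-61/ 667724960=-0.00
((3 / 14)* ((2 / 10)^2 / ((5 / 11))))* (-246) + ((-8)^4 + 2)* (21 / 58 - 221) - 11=-22943818211 / 25375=-904189.88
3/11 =0.27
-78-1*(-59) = -19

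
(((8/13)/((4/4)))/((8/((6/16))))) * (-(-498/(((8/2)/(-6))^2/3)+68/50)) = 504021/5200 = 96.93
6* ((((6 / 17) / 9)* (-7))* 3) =-84 / 17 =-4.94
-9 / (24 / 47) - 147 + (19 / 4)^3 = -3677 / 64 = -57.45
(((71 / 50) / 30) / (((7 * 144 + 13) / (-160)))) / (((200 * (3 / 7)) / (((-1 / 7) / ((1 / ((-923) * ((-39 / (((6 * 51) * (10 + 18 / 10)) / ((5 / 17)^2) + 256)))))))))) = 851929 / 80397715890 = 0.00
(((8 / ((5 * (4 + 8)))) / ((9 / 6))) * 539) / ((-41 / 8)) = -17248 / 1845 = -9.35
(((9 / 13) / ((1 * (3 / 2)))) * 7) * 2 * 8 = 672 / 13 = 51.69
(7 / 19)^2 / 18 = 49 / 6498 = 0.01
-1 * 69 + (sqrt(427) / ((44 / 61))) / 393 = -69 + 61 * sqrt(427) / 17292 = -68.93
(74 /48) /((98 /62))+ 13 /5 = 21023 /5880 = 3.58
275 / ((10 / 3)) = 165 / 2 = 82.50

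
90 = 90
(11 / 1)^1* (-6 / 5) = -66 / 5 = -13.20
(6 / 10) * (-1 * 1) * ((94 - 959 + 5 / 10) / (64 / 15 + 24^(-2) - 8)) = -1493856 / 10747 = -139.00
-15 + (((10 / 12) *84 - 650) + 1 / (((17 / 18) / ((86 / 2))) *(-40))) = -202687 / 340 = -596.14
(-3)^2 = 9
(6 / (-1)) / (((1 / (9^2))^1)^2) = -39366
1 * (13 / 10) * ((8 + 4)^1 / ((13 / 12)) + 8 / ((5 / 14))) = 1088 / 25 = 43.52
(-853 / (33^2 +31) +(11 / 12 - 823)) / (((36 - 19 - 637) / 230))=305.25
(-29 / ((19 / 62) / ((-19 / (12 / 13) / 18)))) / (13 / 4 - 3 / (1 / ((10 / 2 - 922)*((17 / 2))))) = 11687 / 2525769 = 0.00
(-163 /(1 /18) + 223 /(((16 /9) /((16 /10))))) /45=-3037 /50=-60.74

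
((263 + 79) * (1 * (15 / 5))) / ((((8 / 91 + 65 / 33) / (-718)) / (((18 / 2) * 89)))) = -1771983417204 / 6179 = -286775112.03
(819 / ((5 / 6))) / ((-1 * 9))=-546 / 5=-109.20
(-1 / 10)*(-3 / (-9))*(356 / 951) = -178 / 14265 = -0.01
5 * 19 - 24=71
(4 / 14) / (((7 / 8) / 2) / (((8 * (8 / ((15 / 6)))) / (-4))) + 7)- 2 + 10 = 199768 / 24843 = 8.04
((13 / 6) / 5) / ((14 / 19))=247 / 420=0.59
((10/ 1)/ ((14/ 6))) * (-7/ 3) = -10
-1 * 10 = -10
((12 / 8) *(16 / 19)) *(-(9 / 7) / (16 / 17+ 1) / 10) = -612 / 7315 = -0.08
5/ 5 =1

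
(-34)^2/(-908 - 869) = -1156/1777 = -0.65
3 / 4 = 0.75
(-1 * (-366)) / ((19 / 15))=5490 / 19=288.95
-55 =-55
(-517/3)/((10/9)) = -1551/10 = -155.10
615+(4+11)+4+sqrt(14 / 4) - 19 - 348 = sqrt(14) / 2+267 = 268.87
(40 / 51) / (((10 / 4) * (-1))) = -16 / 51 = -0.31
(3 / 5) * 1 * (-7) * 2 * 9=-378 / 5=-75.60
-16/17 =-0.94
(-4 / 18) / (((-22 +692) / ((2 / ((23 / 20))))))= -8 / 13869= -0.00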